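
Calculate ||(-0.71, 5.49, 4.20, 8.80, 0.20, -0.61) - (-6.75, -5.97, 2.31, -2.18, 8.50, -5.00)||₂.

√(Σ(x_i - y_i)²) = √((-0.71 - (-6.75))² + (5.49 - (-5.97))² + (4.2 - 2.31)² + (8.8 - (-2.18))² + (0.2 - 8.5)² + (-0.61 - (-5))²)
= √(6.04² + 11.46² + 1.89² + 10.98² + (-8.3)² + 4.39²) = √(36.4816 + 131.3316 + 3.5721 + 120.5604 + 68.89 + 19.2721) = √380.1078 ≈ 19.4964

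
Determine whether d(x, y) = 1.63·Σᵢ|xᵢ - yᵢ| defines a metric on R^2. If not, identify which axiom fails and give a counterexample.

Yes. The L1 (Manhattan) norm induces a metric on R^2, and multiplying a metric by a positive constant 1.63 > 0 preserves all four axioms: non-negativity (1.63·||x-y|| ≥ 0), identity (1.63·||x-y|| = 0 ⟺ ||x-y|| = 0 ⟺ x = y), symmetry (||x-y|| = ||y-x||), and the triangle inequality (1.63·||x-z|| ≤ 1.63·||x-y|| + 1.63·||y-z||). So d is a metric.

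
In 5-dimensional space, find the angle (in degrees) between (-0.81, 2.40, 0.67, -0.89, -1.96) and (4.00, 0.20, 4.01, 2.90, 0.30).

With u = (-0.81, 2.40, 0.67, -0.89, -1.96), v = (4.00, 0.20, 4.01, 2.90, 0.30):
u·v = (-0.81)·4 + 2.4·0.2 + 0.67·4.01 + (-0.89)·2.9 + (-1.96)·0.3 = (-3.24) + 0.48 + 2.6867 + (-2.581) + (-0.588) = -3.2423.
|u| = √((-0.81)² + 2.4² + 0.67² + (-0.89)² + (-1.96)²) = √(0.6561 + 5.76 + 0.4489 + 0.7921 + 3.8416) = √11.4987, |v| = √(4² + 0.2² + 4.01² + 2.9² + 0.3²) = √(16 + 0.04 + 16.0801 + 8.41 + 0.09) = √40.6201.
cos θ = (u·v)/(|u||v|) = -3.2423/(√11.4987·√40.6201) ≈ -0.150023
θ = arccos(-0.150023) ≈ 98.63°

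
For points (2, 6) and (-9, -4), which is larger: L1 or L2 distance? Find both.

L1 = |2 - (-9)| + |6 - (-4)| = 11 + 10 = 21
L2 = √(11² + 10²) = √221 ≈ 14.8661
L1 ≥ L2 always (equality iff movement is along one axis); L1 > L2 here.
Ratio L1/L2 = 21/√221 ≈ 1.4126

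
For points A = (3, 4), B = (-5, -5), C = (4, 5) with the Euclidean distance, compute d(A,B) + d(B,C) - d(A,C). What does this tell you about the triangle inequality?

d(A,B) = √(8² + 9²) = √145 ≈ 12.0416, d(B,C) = √(9² + 10²) = √181 ≈ 13.4536, d(A,C) = √(1² + 1²) = √2 ≈ 1.4142.
d(A,B) + d(B,C) - d(A,C) = 12.0416 + 13.4536 - 1.4142 = 25.4952 - 1.4142 = 24.081 (to 4 decimal places). This is ≥ 0, so the triangle inequality holds for these points.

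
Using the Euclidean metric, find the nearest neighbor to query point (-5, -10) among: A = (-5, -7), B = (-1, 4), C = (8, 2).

Distances: d(A) = 3, d(B) ≈ 14.5602, d(C) ≈ 17.6918. Nearest: A = (-5, -7) with distance 3.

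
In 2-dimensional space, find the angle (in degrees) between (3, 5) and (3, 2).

With u = (3, 5), v = (3, 2):
u·v = 3·3 + 5·2 = 9 + 10 = 19.
|u| = √(3² + 5²) = √34, |v| = √(3² + 2²) = √13, so |u||v| = √(34·13) = √442.
cos θ = (u·v)/(|u||v|) = 19/√442 ≈ 0.903738
θ = arccos(0.903738) ≈ 25.35°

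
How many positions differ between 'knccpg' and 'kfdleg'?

Differing positions: 2, 3, 4, 5. Hamming distance = 4.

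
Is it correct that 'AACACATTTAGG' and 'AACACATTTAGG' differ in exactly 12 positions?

Differing positions: none. Hamming distance = 0, so the claim that d_H = 12 is false.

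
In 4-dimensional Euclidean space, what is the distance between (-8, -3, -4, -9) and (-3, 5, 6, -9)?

√(Σ(x_i - y_i)²) = √((-8 - (-3))² + (-3 - 5)² + (-4 - 6)² + (-9 - (-9))²)
= √((-5)² + (-8)² + (-10)² + 0²) = √(25 + 64 + 100 + 0) = √189 ≈ 13.7477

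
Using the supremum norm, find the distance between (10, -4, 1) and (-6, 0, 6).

max(|x_i - y_i|) = max(|10 - (-6)|, |-4 - 0|, |1 - 6|) = max(16, 4, 5) = 16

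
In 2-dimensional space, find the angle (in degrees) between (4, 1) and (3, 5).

With u = (4, 1), v = (3, 5):
u·v = 4·3 + 1·5 = 12 + 5 = 17.
|u| = √(4² + 1²) = √17, |v| = √(3² + 5²) = √34, so |u||v| = √(17·34) = √578.
cos θ = (u·v)/(|u||v|) = 17/√578 ≈ 0.707107
θ = arccos(0.707107) ≈ 45°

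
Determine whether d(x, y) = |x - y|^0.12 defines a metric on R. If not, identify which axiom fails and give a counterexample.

Yes. With 0 < p = 0.12 ≤ 1, d(x,y) = |x-y|^0.12 is a metric on R. Non-negativity and symmetry are immediate; |x-y|^0.12 = 0 ⟺ |x-y| = 0 ⟺ x = y. For the triangle inequality, the function t ↦ t^0.12 is subadditive on [0,∞) when p ≤ 1, so |x-z|^0.12 ≤ (|x-y| + |y-z|)^0.12 ≤ |x-y|^0.12 + |y-z|^0.12.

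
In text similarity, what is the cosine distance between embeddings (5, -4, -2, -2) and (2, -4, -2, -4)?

With u = (5, -4, -2, -2), v = (2, -4, -2, -4):
u·v = 5·2 + (-4)·(-4) + (-2)·(-2) + (-2)·(-4) = 10 + 16 + 4 + 8 = 38.
|u| = √(5² + (-4)² + (-2)² + (-2)²) = √49, |v| = √(2² + (-4)² + (-2)² + (-4)²) = √40, so |u||v| = √(49·40) = √1960.
cos θ = (u·v)/(|u||v|) = 38/√1960 ≈ 0.8583
Cosine distance = 1 - cos θ ≈ 1 - 0.8583 = 0.1417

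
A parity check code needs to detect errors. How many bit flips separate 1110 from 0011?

Differing positions: 1, 2, 4. Hamming distance = 3.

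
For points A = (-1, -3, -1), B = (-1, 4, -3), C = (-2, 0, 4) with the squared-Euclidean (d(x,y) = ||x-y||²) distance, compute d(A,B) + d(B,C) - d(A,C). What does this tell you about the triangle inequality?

d(A,B) = 0² + 7² + 2² = 53, d(B,C) = 1² + 4² + 7² = 66, d(A,C) = 1² + 3² + 5² = 35.
d(A,B) + d(B,C) - d(A,C) = 53 + 66 - 35 = 119 - 35 = 84. This is ≥ 0, so the triangle inequality holds for these points.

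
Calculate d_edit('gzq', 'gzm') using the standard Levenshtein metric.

Let D[i][j] be the edit distance between the first i characters of 'gzq' and the first j characters of 'gzm', with D[i][0] = i, D[0][j] = j, and D[i][j] = D[i-1][j-1] if the characters match, else 1 + min(D[i-1][j], D[i][j-1], D[i-1][j-1]). Filling the table (rows: prefixes of 'gzq', columns: prefixes of 'gzm'):
     ε  g  z  m
  ε  0  1  2  3
  g  1  0  1  2
  z  2  1  0  1
  q  3  2  1  1
The bottom-right entry gives D[3][3] = 1, so no sequence of fewer than 1 edit works. Backtracking through the table gives one optimal edit sequence (1 edit):
  gzq → gzm (sub q→m @3)
Edit distance = 1.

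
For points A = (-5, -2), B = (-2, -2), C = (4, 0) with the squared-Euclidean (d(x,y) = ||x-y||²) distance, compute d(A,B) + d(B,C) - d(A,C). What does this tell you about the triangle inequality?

d(A,B) = 3² + 0² = 9, d(B,C) = 6² + 2² = 40, d(A,C) = 9² + 2² = 85.
d(A,B) + d(B,C) - d(A,C) = 9 + 40 - 85 = 49 - 85 = -36. This is < 0, so the triangle inequality FAILS for these points (squared-Euclidean is not a metric).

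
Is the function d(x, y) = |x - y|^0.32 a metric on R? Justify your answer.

Yes. With 0 < p = 0.32 ≤ 1, d(x,y) = |x-y|^0.32 is a metric on R. Non-negativity and symmetry are immediate; |x-y|^0.32 = 0 ⟺ |x-y| = 0 ⟺ x = y. For the triangle inequality, the function t ↦ t^0.32 is subadditive on [0,∞) when p ≤ 1, so |x-z|^0.32 ≤ (|x-y| + |y-z|)^0.32 ≤ |x-y|^0.32 + |y-z|^0.32.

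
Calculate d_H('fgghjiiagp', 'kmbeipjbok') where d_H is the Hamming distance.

Differing positions: 1, 2, 3, 4, 5, 6, 7, 8, 9, 10. Hamming distance = 10.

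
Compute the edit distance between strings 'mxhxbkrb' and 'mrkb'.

Let D[i][j] be the edit distance between the first i characters of 'mxhxbkrb' and the first j characters of 'mrkb', with D[i][0] = i, D[0][j] = j, and D[i][j] = D[i-1][j-1] if the characters match, else 1 + min(D[i-1][j], D[i][j-1], D[i-1][j-1]). Filling the table (rows: prefixes of 'mxhxbkrb', columns: prefixes of 'mrkb'):
     ε  m  r  k  b
  ε  0  1  2  3  4
  m  1  0  1  2  3
  x  2  1  1  2  3
  h  3  2  2  2  3
  x  4  3  3  3  3
  b  5  4  4  4  3
  k  6  5  5  4  4
  r  7  6  5  5  5
  b  8  7  6  6  5
The bottom-right entry gives D[8][4] = 5, so no sequence of fewer than 5 edits works. Backtracking through the table gives one optimal edit sequence (5 edits):
  mxhxbkrb → mhxbkrb (del x @2)
  mhxbkrb → mxbkrb (del h @2)
  mxbkrb → mbkrb (del x @2)
  mbkrb → mrkrb (sub b→r @2)
  mrkrb → mrkb (del r @4)
Edit distance = 5.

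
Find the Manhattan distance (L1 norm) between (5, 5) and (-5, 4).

Σ|x_i - y_i| = |5 - (-5)| + |5 - 4| = 10 + 1 = 11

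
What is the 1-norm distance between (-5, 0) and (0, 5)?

Σ|x_i - y_i| = |-5 - 0| + |0 - 5| = 5 + 5 = 10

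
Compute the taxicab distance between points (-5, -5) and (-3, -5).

Σ|x_i - y_i| = |-5 - (-3)| + |-5 - (-5)| = 2 + 0 = 2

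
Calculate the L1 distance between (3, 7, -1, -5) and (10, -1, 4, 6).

Σ|x_i - y_i| = |3 - 10| + |7 - (-1)| + |-1 - 4| + |-5 - 6| = 7 + 8 + 5 + 11 = 31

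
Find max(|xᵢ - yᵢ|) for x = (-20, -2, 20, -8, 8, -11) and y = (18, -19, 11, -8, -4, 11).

max(|x_i - y_i|) = max(|-20 - 18|, |-2 - (-19)|, |20 - 11|, |-8 - (-8)|, |8 - (-4)|, |-11 - 11|) = max(38, 17, 9, 0, 12, 22) = 38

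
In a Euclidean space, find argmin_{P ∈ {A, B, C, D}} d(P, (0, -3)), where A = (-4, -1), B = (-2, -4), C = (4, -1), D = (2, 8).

Distances: d(A) ≈ 4.4721, d(B) ≈ 2.2361, d(C) ≈ 4.4721, d(D) ≈ 11.1803. Nearest: B = (-2, -4) with distance 2.2361.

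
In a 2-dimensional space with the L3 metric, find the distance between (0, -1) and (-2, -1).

(Σ|x_i - y_i|^3)^(1/3) = (|0 - (-2)|^3 + |-1 - (-1)|^3)^(1/3)
= (2^3 + 0^3)^(1/3) = (8 + 0)^(1/3) = (8)^(1/3) = 2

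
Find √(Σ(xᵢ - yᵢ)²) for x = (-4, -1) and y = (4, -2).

√(Σ(x_i - y_i)²) = √((-4 - 4)² + (-1 - (-2))²)
= √((-8)² + 1²) = √(64 + 1) = √65 ≈ 8.0623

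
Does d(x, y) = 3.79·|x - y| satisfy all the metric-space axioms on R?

Yes. Since |x - y| is a metric on R and 3.79 > 0, the positive scalar multiple 3.79·|x - y| is also a metric: scaling by a positive constant preserves non-negativity, identity (d=0 ⟺ |x-y|=0 ⟺ x=y), symmetry, and the triangle inequality.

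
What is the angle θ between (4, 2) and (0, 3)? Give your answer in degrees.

With u = (4, 2), v = (0, 3):
u·v = 4·0 + 2·3 = 0 + 6 = 6.
|u| = √(4² + 2²) = √20, |v| = √(0² + 3²) = √9, so |u||v| = √(20·9) = √180.
cos θ = (u·v)/(|u||v|) = 6/√180 ≈ 0.447214
θ = arccos(0.447214) ≈ 63.43°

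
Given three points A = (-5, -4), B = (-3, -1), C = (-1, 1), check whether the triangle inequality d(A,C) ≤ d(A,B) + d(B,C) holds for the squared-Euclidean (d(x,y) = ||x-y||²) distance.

d(A,B) = 2² + 3² = 13, d(B,C) = 2² + 2² = 8, d(A,C) = 4² + 5² = 41.
d(A,C) = 41 > 13 + 8 = 21. Triangle inequality is VIOLATED. (Squared-Euclidean is not a metric — this is a counterexample.)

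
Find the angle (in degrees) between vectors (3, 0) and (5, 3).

With u = (3, 0), v = (5, 3):
u·v = 3·5 + 0·3 = 15 + 0 = 15.
|u| = √(3² + 0²) = √9, |v| = √(5² + 3²) = √34, so |u||v| = √(9·34) = √306.
cos θ = (u·v)/(|u||v|) = 15/√306 ≈ 0.857493
θ = arccos(0.857493) ≈ 30.96°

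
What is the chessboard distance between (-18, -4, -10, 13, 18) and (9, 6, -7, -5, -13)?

max(|x_i - y_i|) = max(|-18 - 9|, |-4 - 6|, |-10 - (-7)|, |13 - (-5)|, |18 - (-13)|) = max(27, 10, 3, 18, 31) = 31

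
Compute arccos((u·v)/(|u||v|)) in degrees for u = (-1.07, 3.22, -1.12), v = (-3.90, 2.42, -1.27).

With u = (-1.07, 3.22, -1.12), v = (-3.90, 2.42, -1.27):
u·v = (-1.07)·(-3.9) + 3.22·2.42 + (-1.12)·(-1.27) = 4.173 + 7.7924 + 1.4224 = 13.3878.
|u| = √((-1.07)² + 3.22² + (-1.12)²) = √(1.1449 + 10.3684 + 1.2544) = √12.7677, |v| = √((-3.9)² + 2.42² + (-1.27)²) = √(15.21 + 5.8564 + 1.6129) = √22.6793.
cos θ = (u·v)/(|u||v|) = 13.3878/(√12.7677·√22.6793) ≈ 0.786752
θ = arccos(0.786752) ≈ 38.12°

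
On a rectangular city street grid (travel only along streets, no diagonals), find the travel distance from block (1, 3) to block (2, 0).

Σ|x_i - y_i| = |1 - 2| + |3 - 0| = 1 + 3 = 4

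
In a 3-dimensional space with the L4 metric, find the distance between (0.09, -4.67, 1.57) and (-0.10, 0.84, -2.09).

(Σ|x_i - y_i|^4)^(1/4) = (|0.09 - (-0.1)|^4 + |-4.67 - 0.84|^4 + |1.57 - (-2.09)|^4)^(1/4)
= (0.19^4 + 5.51^4 + 3.66^4)^(1/4) ≈ (0.0013 + 921.7357 + 179.4421)^(1/4) = (1101.1791)^(1/4) ≈ 5.7606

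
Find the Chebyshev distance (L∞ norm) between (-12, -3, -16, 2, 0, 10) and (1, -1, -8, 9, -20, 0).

max(|x_i - y_i|) = max(|-12 - 1|, |-3 - (-1)|, |-16 - (-8)|, |2 - 9|, |0 - (-20)|, |10 - 0|) = max(13, 2, 8, 7, 20, 10) = 20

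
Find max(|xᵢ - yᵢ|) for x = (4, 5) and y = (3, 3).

max(|x_i - y_i|) = max(|4 - 3|, |5 - 3|) = max(1, 2) = 2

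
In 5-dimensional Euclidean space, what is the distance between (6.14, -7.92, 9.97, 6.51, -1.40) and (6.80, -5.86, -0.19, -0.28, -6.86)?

√(Σ(x_i - y_i)²) = √((6.14 - 6.8)² + (-7.92 - (-5.86))² + (9.97 - (-0.19))² + (6.51 - (-0.28))² + (-1.4 - (-6.86))²)
= √((-0.66)² + (-2.06)² + 10.16² + 6.79² + 5.46²) = √(0.4356 + 4.2436 + 103.2256 + 46.1041 + 29.8116) = √183.8205 ≈ 13.558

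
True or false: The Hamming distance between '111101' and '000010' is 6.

Differing positions: 1, 2, 3, 4, 5, 6. Hamming distance = 6, so the claim is true.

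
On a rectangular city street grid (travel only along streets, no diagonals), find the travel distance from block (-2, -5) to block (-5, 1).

Σ|x_i - y_i| = |-2 - (-5)| + |-5 - 1| = 3 + 6 = 9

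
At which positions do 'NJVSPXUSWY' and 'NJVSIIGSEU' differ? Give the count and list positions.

Differing positions: 5, 6, 7, 9, 10. Hamming distance = 5.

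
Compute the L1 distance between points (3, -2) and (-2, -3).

Σ|x_i - y_i| = |3 - (-2)| + |-2 - (-3)| = 5 + 1 = 6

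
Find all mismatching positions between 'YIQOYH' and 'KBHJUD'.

Differing positions: 1, 2, 3, 4, 5, 6. Hamming distance = 6.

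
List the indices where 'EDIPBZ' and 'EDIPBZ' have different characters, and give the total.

Differing positions: none. Hamming distance = 0.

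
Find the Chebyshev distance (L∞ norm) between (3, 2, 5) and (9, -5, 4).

max(|x_i - y_i|) = max(|3 - 9|, |2 - (-5)|, |5 - 4|) = max(6, 7, 1) = 7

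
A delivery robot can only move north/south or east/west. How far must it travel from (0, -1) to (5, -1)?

Σ|x_i - y_i| = |0 - 5| + |-1 - (-1)| = 5 + 0 = 5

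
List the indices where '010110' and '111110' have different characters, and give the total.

Differing positions: 1, 3. Hamming distance = 2.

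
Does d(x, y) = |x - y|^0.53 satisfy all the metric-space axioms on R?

Yes. With 0 < p = 0.53 ≤ 1, d(x,y) = |x-y|^0.53 is a metric on R. Non-negativity and symmetry are immediate; |x-y|^0.53 = 0 ⟺ |x-y| = 0 ⟺ x = y. For the triangle inequality, the function t ↦ t^0.53 is subadditive on [0,∞) when p ≤ 1, so |x-z|^0.53 ≤ (|x-y| + |y-z|)^0.53 ≤ |x-y|^0.53 + |y-z|^0.53.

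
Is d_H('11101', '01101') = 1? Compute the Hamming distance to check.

Differing positions: 1. Hamming distance = 1, so the claim is true.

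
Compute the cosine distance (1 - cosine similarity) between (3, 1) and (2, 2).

With u = (3, 1), v = (2, 2):
u·v = 3·2 + 1·2 = 6 + 2 = 8.
|u| = √(3² + 1²) = √10, |v| = √(2² + 2²) = √8, so |u||v| = √(10·8) = √80.
cos θ = (u·v)/(|u||v|) = 8/√80 ≈ 0.8944
Cosine distance = 1 - cos θ ≈ 1 - 0.8944 = 0.1056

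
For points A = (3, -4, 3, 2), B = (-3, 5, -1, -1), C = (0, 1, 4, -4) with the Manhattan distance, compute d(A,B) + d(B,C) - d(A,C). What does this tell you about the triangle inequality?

d(A,B) = 6 + 9 + 4 + 3 = 22, d(B,C) = 3 + 4 + 5 + 3 = 15, d(A,C) = 3 + 5 + 1 + 6 = 15.
d(A,B) + d(B,C) - d(A,C) = 22 + 15 - 15 = 37 - 15 = 22. This is ≥ 0, so the triangle inequality holds for these points.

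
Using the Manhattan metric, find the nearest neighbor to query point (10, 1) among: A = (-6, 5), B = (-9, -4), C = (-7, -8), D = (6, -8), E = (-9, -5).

Distances: d(A) = 20, d(B) = 24, d(C) = 26, d(D) = 13, d(E) = 25. Nearest: D = (6, -8) with distance 13.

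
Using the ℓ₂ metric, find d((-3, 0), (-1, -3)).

√(Σ(x_i - y_i)²) = √((-3 - (-1))² + (0 - (-3))²)
= √((-2)² + 3²) = √(4 + 9) = √13 ≈ 3.6056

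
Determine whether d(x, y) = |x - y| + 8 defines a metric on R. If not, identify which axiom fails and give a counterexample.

No. d fails identity of indiscernibles (specifically d(x,x) = 0): d(2, 2) = |2 - 2| + 8 = 0 + 8 = 8 ≠ 0.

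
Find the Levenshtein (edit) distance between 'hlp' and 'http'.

Let D[i][j] be the edit distance between the first i characters of 'hlp' and the first j characters of 'http', with D[i][0] = i, D[0][j] = j, and D[i][j] = D[i-1][j-1] if the characters match, else 1 + min(D[i-1][j], D[i][j-1], D[i-1][j-1]). Filling the table (rows: prefixes of 'hlp', columns: prefixes of 'http'):
     ε  h  t  t  p
  ε  0  1  2  3  4
  h  1  0  1  2  3
  l  2  1  1  2  3
  p  3  2  2  2  2
The bottom-right entry gives D[3][4] = 2, so no sequence of fewer than 2 edits works. Backtracking through the table gives one optimal edit sequence (2 edits):
  hlp → htlp (ins t @2)
  htlp → http (sub l→t @3)
Edit distance = 2.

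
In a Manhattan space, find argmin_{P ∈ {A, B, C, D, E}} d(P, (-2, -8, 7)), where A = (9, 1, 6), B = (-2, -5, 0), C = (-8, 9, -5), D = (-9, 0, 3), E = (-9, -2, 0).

Distances: d(A) = 21, d(B) = 10, d(C) = 35, d(D) = 19, d(E) = 20. Nearest: B = (-2, -5, 0) with distance 10.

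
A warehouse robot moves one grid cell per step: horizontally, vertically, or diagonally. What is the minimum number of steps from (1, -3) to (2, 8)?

max(|x_i - y_i|) = max(|1 - 2|, |-3 - 8|) = max(1, 11) = 11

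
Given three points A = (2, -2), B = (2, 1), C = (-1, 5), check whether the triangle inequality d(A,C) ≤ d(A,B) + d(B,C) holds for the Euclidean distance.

d(A,B) = √(0² + 3²) = √9 = 3, d(B,C) = √(3² + 4²) = √25 = 5, d(A,C) = √(3² + 7²) = √58 ≈ 7.6158.
d(A,C) ≈ 7.6158 ≤ 3 + 5 = 8. Triangle inequality is satisfied.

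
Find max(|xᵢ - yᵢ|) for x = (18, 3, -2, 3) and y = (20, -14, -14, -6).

max(|x_i - y_i|) = max(|18 - 20|, |3 - (-14)|, |-2 - (-14)|, |3 - (-6)|) = max(2, 17, 12, 9) = 17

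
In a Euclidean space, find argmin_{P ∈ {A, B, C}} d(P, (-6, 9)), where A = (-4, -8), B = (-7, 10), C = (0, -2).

Distances: d(A) ≈ 17.1172, d(B) ≈ 1.4142, d(C) ≈ 12.53. Nearest: B = (-7, 10) with distance 1.4142.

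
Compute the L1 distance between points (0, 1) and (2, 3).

Σ|x_i - y_i| = |0 - 2| + |1 - 3| = 2 + 2 = 4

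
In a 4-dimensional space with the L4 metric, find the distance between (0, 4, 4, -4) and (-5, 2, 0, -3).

(Σ|x_i - y_i|^4)^(1/4) = (|0 - (-5)|^4 + |4 - 2|^4 + |4 - 0|^4 + |-4 - (-3)|^4)^(1/4)
= (5^4 + 2^4 + 4^4 + 1^4)^(1/4) = (625 + 16 + 256 + 1)^(1/4) = (898)^(1/4) ≈ 5.4742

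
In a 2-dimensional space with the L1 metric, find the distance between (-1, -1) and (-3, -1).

Σ|x_i - y_i| = |-1 - (-3)| + |-1 - (-1)| = 2 + 0 = 2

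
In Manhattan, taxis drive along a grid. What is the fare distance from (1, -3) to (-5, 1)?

Σ|x_i - y_i| = |1 - (-5)| + |-3 - 1| = 6 + 4 = 10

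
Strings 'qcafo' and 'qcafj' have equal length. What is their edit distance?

Let D[i][j] be the edit distance between the first i characters of 'qcafo' and the first j characters of 'qcafj', with D[i][0] = i, D[0][j] = j, and D[i][j] = D[i-1][j-1] if the characters match, else 1 + min(D[i-1][j], D[i][j-1], D[i-1][j-1]). Filling the table (rows: prefixes of 'qcafo', columns: prefixes of 'qcafj'):
     ε  q  c  a  f  j
  ε  0  1  2  3  4  5
  q  1  0  1  2  3  4
  c  2  1  0  1  2  3
  a  3  2  1  0  1  2
  f  4  3  2  1  0  1
  o  5  4  3  2  1  1
The bottom-right entry gives D[5][5] = 1, so no sequence of fewer than 1 edit works. Backtracking through the table gives one optimal edit sequence (1 edit):
  qcafo → qcafj (sub o→j @5)
Edit distance = 1.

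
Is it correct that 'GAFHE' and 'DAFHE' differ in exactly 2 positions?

Differing positions: 1. Hamming distance = 1, so the claim that d_H = 2 is false.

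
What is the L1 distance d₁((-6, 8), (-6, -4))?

Σ|x_i - y_i| = |-6 - (-6)| + |8 - (-4)| = 0 + 12 = 12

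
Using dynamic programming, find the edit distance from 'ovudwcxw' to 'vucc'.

Let D[i][j] be the edit distance between the first i characters of 'ovudwcxw' and the first j characters of 'vucc', with D[i][0] = i, D[0][j] = j, and D[i][j] = D[i-1][j-1] if the characters match, else 1 + min(D[i-1][j], D[i][j-1], D[i-1][j-1]). Filling the table (rows: prefixes of 'ovudwcxw', columns: prefixes of 'vucc'):
     ε  v  u  c  c
  ε  0  1  2  3  4
  o  1  1  2  3  4
  v  2  1  2  3  4
  u  3  2  1  2  3
  d  4  3  2  2  3
  w  5  4  3  3  3
  c  6  5  4  3  3
  x  7  6  5  4  4
  w  8  7  6  5  5
The bottom-right entry gives D[8][4] = 5, so no sequence of fewer than 5 edits works. Backtracking through the table gives one optimal edit sequence (5 edits):
  ovudwcxw → vudwcxw (del o @1)
  vudwcxw → vuwcxw (del d @3)
  vuwcxw → vucxw (del w @3)
  vucxw → vucw (del x @4)
  vucw → vucc (sub w→c @4)
Edit distance = 5.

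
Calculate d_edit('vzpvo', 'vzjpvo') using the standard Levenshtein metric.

Let D[i][j] be the edit distance between the first i characters of 'vzpvo' and the first j characters of 'vzjpvo', with D[i][0] = i, D[0][j] = j, and D[i][j] = D[i-1][j-1] if the characters match, else 1 + min(D[i-1][j], D[i][j-1], D[i-1][j-1]). Filling the table (rows: prefixes of 'vzpvo', columns: prefixes of 'vzjpvo'):
     ε  v  z  j  p  v  o
  ε  0  1  2  3  4  5  6
  v  1  0  1  2  3  4  5
  z  2  1  0  1  2  3  4
  p  3  2  1  1  1  2  3
  v  4  3  2  2  2  1  2
  o  5  4  3  3  3  2  1
The bottom-right entry gives D[5][6] = 1, so no sequence of fewer than 1 edit works. Backtracking through the table gives one optimal edit sequence (1 edit):
  vzpvo → vzjpvo (ins j @3)
Edit distance = 1.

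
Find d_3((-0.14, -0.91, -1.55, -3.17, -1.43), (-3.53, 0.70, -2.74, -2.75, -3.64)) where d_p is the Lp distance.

(Σ|x_i - y_i|^3)^(1/3) = (|-0.14 - (-3.53)|^3 + |-0.91 - 0.7|^3 + |-1.55 - (-2.74)|^3 + |-3.17 - (-2.75)|^3 + |-1.43 - (-3.64)|^3)^(1/3)
= (3.39^3 + 1.61^3 + 1.19^3 + 0.42^3 + 2.21^3)^(1/3) ≈ (38.9582 + 4.1733 + 1.6852 + 0.0741 + 10.7939)^(1/3) = (55.6847)^(1/3) ≈ 3.8187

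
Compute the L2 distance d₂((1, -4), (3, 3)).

√(Σ(x_i - y_i)²) = √((1 - 3)² + (-4 - 3)²)
= √((-2)² + (-7)²) = √(4 + 49) = √53 ≈ 7.2801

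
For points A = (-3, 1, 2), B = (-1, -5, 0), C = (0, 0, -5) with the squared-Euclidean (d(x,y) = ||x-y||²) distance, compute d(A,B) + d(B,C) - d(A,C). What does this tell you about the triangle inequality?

d(A,B) = 2² + 6² + 2² = 44, d(B,C) = 1² + 5² + 5² = 51, d(A,C) = 3² + 1² + 7² = 59.
d(A,B) + d(B,C) - d(A,C) = 44 + 51 - 59 = 95 - 59 = 36. This is ≥ 0, so the triangle inequality holds for these points.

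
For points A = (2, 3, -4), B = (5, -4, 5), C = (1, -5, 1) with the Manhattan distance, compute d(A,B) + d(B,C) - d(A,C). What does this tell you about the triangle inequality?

d(A,B) = 3 + 7 + 9 = 19, d(B,C) = 4 + 1 + 4 = 9, d(A,C) = 1 + 8 + 5 = 14.
d(A,B) + d(B,C) - d(A,C) = 19 + 9 - 14 = 28 - 14 = 14. This is ≥ 0, so the triangle inequality holds for these points.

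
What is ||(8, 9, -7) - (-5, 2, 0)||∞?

max(|x_i - y_i|) = max(|8 - (-5)|, |9 - 2|, |-7 - 0|) = max(13, 7, 7) = 13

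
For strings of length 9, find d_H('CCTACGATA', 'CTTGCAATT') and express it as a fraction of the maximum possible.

Differing positions: 2, 4, 6, 9. Hamming distance = 4. The maximum possible Hamming distance for length-9 strings is 9, so d_H/9 = 4/9 ≈ 0.4444.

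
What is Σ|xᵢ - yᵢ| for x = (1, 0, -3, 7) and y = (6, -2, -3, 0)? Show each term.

Σ|x_i - y_i| = |1 - 6| + |0 - (-2)| + |-3 - (-3)| + |7 - 0| = 5 + 2 + 0 + 7 = 14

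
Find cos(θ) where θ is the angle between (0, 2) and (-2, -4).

With u = (0, 2), v = (-2, -4):
u·v = 0·(-2) + 2·(-4) = 0 + (-8) = -8.
|u| = √(0² + 2²) = √4, |v| = √((-2)² + (-4)²) = √20, so |u||v| = √(4·20) = √80.
cos θ = (u·v)/(|u||v|) = -8/√80 ≈ -0.8944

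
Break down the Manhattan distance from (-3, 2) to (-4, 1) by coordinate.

Σ|x_i - y_i| = |-3 - (-4)| + |2 - 1| = 1 + 1 = 2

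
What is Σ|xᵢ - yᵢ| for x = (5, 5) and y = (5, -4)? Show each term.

Σ|x_i - y_i| = |5 - 5| + |5 - (-4)| = 0 + 9 = 9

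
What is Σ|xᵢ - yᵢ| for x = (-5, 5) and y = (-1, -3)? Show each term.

Σ|x_i - y_i| = |-5 - (-1)| + |5 - (-3)| = 4 + 8 = 12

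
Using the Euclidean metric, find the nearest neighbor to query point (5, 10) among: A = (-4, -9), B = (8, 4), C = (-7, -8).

Distances: d(A) ≈ 21.0238, d(B) ≈ 6.7082, d(C) ≈ 21.6333. Nearest: B = (8, 4) with distance 6.7082.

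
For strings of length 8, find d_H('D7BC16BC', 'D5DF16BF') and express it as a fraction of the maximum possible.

Differing positions: 2, 3, 4, 8. Hamming distance = 4. The maximum possible Hamming distance for length-8 strings is 8, so d_H/8 = 4/8 = 0.5.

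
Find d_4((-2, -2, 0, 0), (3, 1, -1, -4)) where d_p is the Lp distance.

(Σ|x_i - y_i|^4)^(1/4) = (|-2 - 3|^4 + |-2 - 1|^4 + |0 - (-1)|^4 + |0 - (-4)|^4)^(1/4)
= (5^4 + 3^4 + 1^4 + 4^4)^(1/4) = (625 + 81 + 1 + 256)^(1/4) = (963)^(1/4) ≈ 5.5707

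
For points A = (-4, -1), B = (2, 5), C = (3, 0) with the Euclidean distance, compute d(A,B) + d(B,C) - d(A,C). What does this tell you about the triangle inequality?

d(A,B) = √(6² + 6²) = √72 ≈ 8.4853, d(B,C) = √(1² + 5²) = √26 ≈ 5.099, d(A,C) = √(7² + 1²) = √50 ≈ 7.0711.
d(A,B) + d(B,C) - d(A,C) = 8.4853 + 5.099 - 7.0711 = 13.5843 - 7.0711 = 6.5132 (to 4 decimal places). This is ≥ 0, so the triangle inequality holds for these points.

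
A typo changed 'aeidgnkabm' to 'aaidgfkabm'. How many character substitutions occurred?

Differing positions: 2, 6. Hamming distance = 2.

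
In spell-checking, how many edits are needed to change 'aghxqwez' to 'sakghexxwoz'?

Let D[i][j] be the edit distance between the first i characters of 'aghxqwez' and the first j characters of 'sakghexxwoz', with D[i][0] = i, D[0][j] = j, and D[i][j] = D[i-1][j-1] if the characters match, else 1 + min(D[i-1][j], D[i][j-1], D[i-1][j-1]). Filling the table (rows: prefixes of 'aghxqwez', columns: prefixes of 'sakghexxwoz'):
     ε  s  a  k  g  h  e  x  x  w  o  z
  ε  0  1  2  3  4  5  6  7  8  9 10 11
  a  1  1  1  2  3  4  5  6  7  8  9 10
  g  2  2  2  2  2  3  4  5  6  7  8  9
  h  3  3  3  3  3  2  3  4  5  6  7  8
  x  4  4  4  4  4  3  3  3  4  5  6  7
  q  5  5  5  5  5  4  4  4  4  5  6  7
  w  6  6  6  6  6  5  5  5  5  4  5  6
  e  7  7  7  7  7  6  5  6  6  5  5  6
  z  8  8  8  8  8  7  6  6  7  6  6  5
The bottom-right entry gives D[8][11] = 5, so no sequence of fewer than 5 edits works. Backtracking through the table gives one optimal edit sequence (5 edits):
  aghxqwez → saghxqwez (ins s @1)
  saghxqwez → sakghxqwez (ins k @3)
  sakghxqwez → sakghexqwez (ins e @6)
  sakghexqwez → sakghexxwez (sub q→x @8)
  sakghexxwez → sakghexxwoz (sub e→o @10)
Edit distance = 5.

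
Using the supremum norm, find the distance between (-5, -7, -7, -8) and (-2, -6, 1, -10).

max(|x_i - y_i|) = max(|-5 - (-2)|, |-7 - (-6)|, |-7 - 1|, |-8 - (-10)|) = max(3, 1, 8, 2) = 8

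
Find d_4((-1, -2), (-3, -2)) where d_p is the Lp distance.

(Σ|x_i - y_i|^4)^(1/4) = (|-1 - (-3)|^4 + |-2 - (-2)|^4)^(1/4)
= (2^4 + 0^4)^(1/4) = (16 + 0)^(1/4) = (16)^(1/4) = 2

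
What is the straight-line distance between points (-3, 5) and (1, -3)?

√(Σ(x_i - y_i)²) = √((-3 - 1)² + (5 - (-3))²)
= √((-4)² + 8²) = √(16 + 64) = √80 ≈ 8.9443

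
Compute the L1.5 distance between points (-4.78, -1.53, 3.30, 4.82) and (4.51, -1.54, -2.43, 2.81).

(Σ|x_i - y_i|^1.5)^(1/1.5) = (|-4.78 - 4.51|^1.5 + |-1.53 - (-1.54)|^1.5 + |3.3 - (-2.43)|^1.5 + |4.82 - 2.81|^1.5)^(1/1.5)
= (9.29^1.5 + 0.01^1.5 + 5.73^1.5 + 2.01^1.5)^(1/1.5) ≈ (28.3155 + 0.001 + 13.7161 + 2.8497)^(1/1.5) = (44.8823)^(1/1.5) ≈ 12.6294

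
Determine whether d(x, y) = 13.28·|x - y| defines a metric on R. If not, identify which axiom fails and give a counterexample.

Yes. Since |x - y| is a metric on R and 13.28 > 0, the positive scalar multiple 13.28·|x - y| is also a metric: scaling by a positive constant preserves non-negativity, identity (d=0 ⟺ |x-y|=0 ⟺ x=y), symmetry, and the triangle inequality.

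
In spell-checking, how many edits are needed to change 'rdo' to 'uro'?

Let D[i][j] be the edit distance between the first i characters of 'rdo' and the first j characters of 'uro', with D[i][0] = i, D[0][j] = j, and D[i][j] = D[i-1][j-1] if the characters match, else 1 + min(D[i-1][j], D[i][j-1], D[i-1][j-1]). Filling the table (rows: prefixes of 'rdo', columns: prefixes of 'uro'):
     ε  u  r  o
  ε  0  1  2  3
  r  1  1  1  2
  d  2  2  2  2
  o  3  3  3  2
The bottom-right entry gives D[3][3] = 2, so no sequence of fewer than 2 edits works. Backtracking through the table gives one optimal edit sequence (2 edits):
  rdo → udo (sub r→u @1)
  udo → uro (sub d→r @2)
Edit distance = 2.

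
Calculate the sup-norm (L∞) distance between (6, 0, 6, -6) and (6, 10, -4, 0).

max(|x_i - y_i|) = max(|6 - 6|, |0 - 10|, |6 - (-4)|, |-6 - 0|) = max(0, 10, 10, 6) = 10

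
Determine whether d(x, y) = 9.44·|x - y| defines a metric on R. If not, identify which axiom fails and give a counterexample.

Yes. Since |x - y| is a metric on R and 9.44 > 0, the positive scalar multiple 9.44·|x - y| is also a metric: scaling by a positive constant preserves non-negativity, identity (d=0 ⟺ |x-y|=0 ⟺ x=y), symmetry, and the triangle inequality.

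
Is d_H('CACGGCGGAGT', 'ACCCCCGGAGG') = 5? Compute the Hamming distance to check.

Differing positions: 1, 2, 4, 5, 11. Hamming distance = 5, so the claim is true.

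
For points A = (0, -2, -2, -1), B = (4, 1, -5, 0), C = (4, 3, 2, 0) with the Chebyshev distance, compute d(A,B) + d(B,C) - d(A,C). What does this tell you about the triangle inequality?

d(A,B) = max(4, 3, 3, 1) = 4, d(B,C) = max(0, 2, 7, 0) = 7, d(A,C) = max(4, 5, 4, 1) = 5.
d(A,B) + d(B,C) - d(A,C) = 4 + 7 - 5 = 11 - 5 = 6. This is ≥ 0, so the triangle inequality holds for these points.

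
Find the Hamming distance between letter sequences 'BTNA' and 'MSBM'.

Differing positions: 1, 2, 3, 4. Hamming distance = 4.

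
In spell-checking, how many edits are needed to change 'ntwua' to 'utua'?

Let D[i][j] be the edit distance between the first i characters of 'ntwua' and the first j characters of 'utua', with D[i][0] = i, D[0][j] = j, and D[i][j] = D[i-1][j-1] if the characters match, else 1 + min(D[i-1][j], D[i][j-1], D[i-1][j-1]). Filling the table (rows: prefixes of 'ntwua', columns: prefixes of 'utua'):
     ε  u  t  u  a
  ε  0  1  2  3  4
  n  1  1  2  3  4
  t  2  2  1  2  3
  w  3  3  2  2  3
  u  4  3  3  2  3
  a  5  4  4  3  2
The bottom-right entry gives D[5][4] = 2, so no sequence of fewer than 2 edits works. Backtracking through the table gives one optimal edit sequence (2 edits):
  ntwua → utwua (sub n→u @1)
  utwua → utua (del w @3)
Edit distance = 2.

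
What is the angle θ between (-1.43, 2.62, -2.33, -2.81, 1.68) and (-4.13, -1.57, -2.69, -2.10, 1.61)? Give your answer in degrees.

With u = (-1.43, 2.62, -2.33, -2.81, 1.68), v = (-4.13, -1.57, -2.69, -2.10, 1.61):
u·v = (-1.43)·(-4.13) + 2.62·(-1.57) + (-2.33)·(-2.69) + (-2.81)·(-2.1) + 1.68·1.61 = 5.9059 + (-4.1134) + 6.2677 + 5.901 + 2.7048 = 16.666.
|u| = √((-1.43)² + 2.62² + (-2.33)² + (-2.81)² + 1.68²) = √(2.0449 + 6.8644 + 5.4289 + 7.8961 + 2.8224) = √25.0567, |v| = √((-4.13)² + (-1.57)² + (-2.69)² + (-2.1)² + 1.61²) = √(17.0569 + 2.4649 + 7.2361 + 4.41 + 2.5921) = √33.76.
cos θ = (u·v)/(|u||v|) = 16.666/(√25.0567·√33.76) ≈ 0.573018
θ = arccos(0.573018) ≈ 55.04°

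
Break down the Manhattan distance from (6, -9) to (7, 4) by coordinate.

Σ|x_i - y_i| = |6 - 7| + |-9 - 4| = 1 + 13 = 14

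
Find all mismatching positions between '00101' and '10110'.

Differing positions: 1, 4, 5. Hamming distance = 3.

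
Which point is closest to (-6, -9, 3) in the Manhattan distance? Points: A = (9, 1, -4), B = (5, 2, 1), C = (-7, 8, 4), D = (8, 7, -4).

Distances: d(A) = 32, d(B) = 24, d(C) = 19, d(D) = 37. Nearest: C = (-7, 8, 4) with distance 19.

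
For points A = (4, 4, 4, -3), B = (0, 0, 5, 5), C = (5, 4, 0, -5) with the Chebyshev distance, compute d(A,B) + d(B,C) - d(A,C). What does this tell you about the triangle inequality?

d(A,B) = max(4, 4, 1, 8) = 8, d(B,C) = max(5, 4, 5, 10) = 10, d(A,C) = max(1, 0, 4, 2) = 4.
d(A,B) + d(B,C) - d(A,C) = 8 + 10 - 4 = 18 - 4 = 14. This is ≥ 0, so the triangle inequality holds for these points.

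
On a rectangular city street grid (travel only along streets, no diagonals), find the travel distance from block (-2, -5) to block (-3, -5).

Σ|x_i - y_i| = |-2 - (-3)| + |-5 - (-5)| = 1 + 0 = 1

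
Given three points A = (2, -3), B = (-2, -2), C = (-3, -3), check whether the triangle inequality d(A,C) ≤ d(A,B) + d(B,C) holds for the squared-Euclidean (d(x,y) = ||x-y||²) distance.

d(A,B) = 4² + 1² = 17, d(B,C) = 1² + 1² = 2, d(A,C) = 5² + 0² = 25.
d(A,C) = 25 > 17 + 2 = 19. Triangle inequality is VIOLATED. (Squared-Euclidean is not a metric — this is a counterexample.)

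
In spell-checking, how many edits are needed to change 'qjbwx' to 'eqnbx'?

Let D[i][j] be the edit distance between the first i characters of 'qjbwx' and the first j characters of 'eqnbx', with D[i][0] = i, D[0][j] = j, and D[i][j] = D[i-1][j-1] if the characters match, else 1 + min(D[i-1][j], D[i][j-1], D[i-1][j-1]). Filling the table (rows: prefixes of 'qjbwx', columns: prefixes of 'eqnbx'):
     ε  e  q  n  b  x
  ε  0  1  2  3  4  5
  q  1  1  1  2  3  4
  j  2  2  2  2  3  4
  b  3  3  3  3  2  3
  w  4  4  4  4  3  3
  x  5  5  5  5  4  3
The bottom-right entry gives D[5][5] = 3, so no sequence of fewer than 3 edits works. Backtracking through the table gives one optimal edit sequence (3 edits):
  qjbwx → eqjbwx (ins e @1)
  eqjbwx → eqnbwx (sub j→n @3)
  eqnbwx → eqnbx (del w @5)
Edit distance = 3.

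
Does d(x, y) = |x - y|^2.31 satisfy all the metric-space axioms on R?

No. d(x,y) = |x-y|^2.31 fails the triangle inequality since p = 2.31 > 1. Counterexample: x = 0, y = 4, z = 11. d(x,z) = |0 - 11|^2.31 = 11^2.31 ≈ 254.4586, but d(x,y) + d(y,z) = 4^2.31 + 7^2.31 ≈ 24.59 + 89.5729 = 114.1629. Since 254.4586 > 114.1629, the triangle inequality is violated.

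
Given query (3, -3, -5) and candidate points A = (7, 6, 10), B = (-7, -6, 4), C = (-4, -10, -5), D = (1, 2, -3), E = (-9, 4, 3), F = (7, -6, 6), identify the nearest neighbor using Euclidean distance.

Distances: d(A) ≈ 17.9444, d(B) ≈ 13.784, d(C) ≈ 9.8995, d(D) ≈ 5.7446, d(E) ≈ 16.0312, d(F) ≈ 12.083. Nearest: D = (1, 2, -3) with distance 5.7446.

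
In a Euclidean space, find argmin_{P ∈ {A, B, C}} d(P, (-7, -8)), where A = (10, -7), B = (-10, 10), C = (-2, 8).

Distances: d(A) ≈ 17.0294, d(B) ≈ 18.2483, d(C) ≈ 16.7631. Nearest: C = (-2, 8) with distance 16.7631.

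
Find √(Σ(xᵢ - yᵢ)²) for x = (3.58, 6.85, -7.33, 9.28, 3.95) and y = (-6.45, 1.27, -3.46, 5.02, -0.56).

√(Σ(x_i - y_i)²) = √((3.58 - (-6.45))² + (6.85 - 1.27)² + (-7.33 - (-3.46))² + (9.28 - 5.02)² + (3.95 - (-0.56))²)
= √(10.03² + 5.58² + (-3.87)² + 4.26² + 4.51²) = √(100.6009 + 31.1364 + 14.9769 + 18.1476 + 20.3401) = √185.2019 ≈ 13.6089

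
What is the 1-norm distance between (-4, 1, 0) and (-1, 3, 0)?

Σ|x_i - y_i| = |-4 - (-1)| + |1 - 3| + |0 - 0| = 3 + 2 + 0 = 5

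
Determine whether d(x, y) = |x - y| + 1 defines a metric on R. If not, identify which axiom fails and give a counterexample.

No. d fails identity of indiscernibles (specifically d(x,x) = 0): d(3, 3) = |3 - 3| + 1 = 0 + 1 = 1 ≠ 0.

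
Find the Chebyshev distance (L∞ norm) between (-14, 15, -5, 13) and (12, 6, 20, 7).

max(|x_i - y_i|) = max(|-14 - 12|, |15 - 6|, |-5 - 20|, |13 - 7|) = max(26, 9, 25, 6) = 26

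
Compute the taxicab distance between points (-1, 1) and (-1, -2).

Σ|x_i - y_i| = |-1 - (-1)| + |1 - (-2)| = 0 + 3 = 3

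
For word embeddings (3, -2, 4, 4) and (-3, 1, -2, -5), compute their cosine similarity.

With u = (3, -2, 4, 4), v = (-3, 1, -2, -5):
u·v = 3·(-3) + (-2)·1 + 4·(-2) + 4·(-5) = (-9) + (-2) + (-8) + (-20) = -39.
|u| = √(3² + (-2)² + 4² + 4²) = √45, |v| = √((-3)² + 1² + (-2)² + (-5)²) = √39, so |u||v| = √(45·39) = √1755.
cos θ = (u·v)/(|u||v|) = -39/√1755 ≈ -0.9309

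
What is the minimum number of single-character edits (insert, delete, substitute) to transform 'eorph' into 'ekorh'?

Let D[i][j] be the edit distance between the first i characters of 'eorph' and the first j characters of 'ekorh', with D[i][0] = i, D[0][j] = j, and D[i][j] = D[i-1][j-1] if the characters match, else 1 + min(D[i-1][j], D[i][j-1], D[i-1][j-1]). Filling the table (rows: prefixes of 'eorph', columns: prefixes of 'ekorh'):
     ε  e  k  o  r  h
  ε  0  1  2  3  4  5
  e  1  0  1  2  3  4
  o  2  1  1  1  2  3
  r  3  2  2  2  1  2
  p  4  3  3  3  2  2
  h  5  4  4  4  3  2
The bottom-right entry gives D[5][5] = 2, so no sequence of fewer than 2 edits works. Backtracking through the table gives one optimal edit sequence (2 edits):
  eorph → ekorph (ins k @2)
  ekorph → ekorh (del p @5)
Edit distance = 2.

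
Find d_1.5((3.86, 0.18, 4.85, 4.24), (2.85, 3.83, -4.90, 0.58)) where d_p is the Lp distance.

(Σ|x_i - y_i|^1.5)^(1/1.5) = (|3.86 - 2.85|^1.5 + |0.18 - 3.83|^1.5 + |4.85 - (-4.9)|^1.5 + |4.24 - 0.58|^1.5)^(1/1.5)
= (1.01^1.5 + 3.65^1.5 + 9.75^1.5 + 3.66^1.5)^(1/1.5) ≈ (1.015 + 6.9733 + 30.4444 + 7.002)^(1/1.5) = (45.4347)^(1/1.5) ≈ 12.7328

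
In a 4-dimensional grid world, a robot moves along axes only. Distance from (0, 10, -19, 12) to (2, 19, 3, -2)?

Σ|x_i - y_i| = |0 - 2| + |10 - 19| + |-19 - 3| + |12 - (-2)| = 2 + 9 + 22 + 14 = 47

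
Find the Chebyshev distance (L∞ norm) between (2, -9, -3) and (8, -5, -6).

max(|x_i - y_i|) = max(|2 - 8|, |-9 - (-5)|, |-3 - (-6)|) = max(6, 4, 3) = 6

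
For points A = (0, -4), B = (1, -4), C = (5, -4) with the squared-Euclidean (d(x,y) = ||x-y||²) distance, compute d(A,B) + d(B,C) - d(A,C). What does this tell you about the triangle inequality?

d(A,B) = 1² + 0² = 1, d(B,C) = 4² + 0² = 16, d(A,C) = 5² + 0² = 25.
d(A,B) + d(B,C) - d(A,C) = 1 + 16 - 25 = 17 - 25 = -8. This is < 0, so the triangle inequality FAILS for these points (squared-Euclidean is not a metric).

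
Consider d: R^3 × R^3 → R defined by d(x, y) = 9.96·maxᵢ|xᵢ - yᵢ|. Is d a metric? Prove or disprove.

Yes. The L∞ (Chebyshev) norm induces a metric on R^3, and multiplying a metric by a positive constant 9.96 > 0 preserves all four axioms: non-negativity (9.96·||x-y|| ≥ 0), identity (9.96·||x-y|| = 0 ⟺ ||x-y|| = 0 ⟺ x = y), symmetry (||x-y|| = ||y-x||), and the triangle inequality (9.96·||x-z|| ≤ 9.96·||x-y|| + 9.96·||y-z||). So d is a metric.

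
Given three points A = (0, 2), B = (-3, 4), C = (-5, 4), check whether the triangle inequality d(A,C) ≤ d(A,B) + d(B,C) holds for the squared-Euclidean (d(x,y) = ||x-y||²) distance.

d(A,B) = 3² + 2² = 13, d(B,C) = 2² + 0² = 4, d(A,C) = 5² + 2² = 29.
d(A,C) = 29 > 13 + 4 = 17. Triangle inequality is VIOLATED. (Squared-Euclidean is not a metric — this is a counterexample.)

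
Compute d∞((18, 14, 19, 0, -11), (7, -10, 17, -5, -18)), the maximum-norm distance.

max(|x_i - y_i|) = max(|18 - 7|, |14 - (-10)|, |19 - 17|, |0 - (-5)|, |-11 - (-18)|) = max(11, 24, 2, 5, 7) = 24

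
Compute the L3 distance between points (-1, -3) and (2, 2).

(Σ|x_i - y_i|^3)^(1/3) = (|-1 - 2|^3 + |-3 - 2|^3)^(1/3)
= (3^3 + 5^3)^(1/3) = (27 + 125)^(1/3) = (152)^(1/3) ≈ 5.3368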